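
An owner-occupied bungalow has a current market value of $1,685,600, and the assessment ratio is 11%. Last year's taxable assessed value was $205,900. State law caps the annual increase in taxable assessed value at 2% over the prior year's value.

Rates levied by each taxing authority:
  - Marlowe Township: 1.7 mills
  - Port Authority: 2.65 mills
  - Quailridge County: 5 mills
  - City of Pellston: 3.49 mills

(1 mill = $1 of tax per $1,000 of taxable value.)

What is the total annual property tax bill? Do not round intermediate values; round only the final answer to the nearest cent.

$2,380.74

Uncapped assessed value = $1,685,600 × 0.11 = $185,416
Cap limit = $205,900 × 1.02 = $210,018
Taxable assessed value = min($185,416, $210,018) = $185,416 (cap does not bind)
Marlowe Township: $185,416 × 0.0017 = $315.2072
Port Authority: $185,416 × 0.00265 = $491.3524
Quailridge County: $185,416 × 0.005 = $927.08
City of Pellston: $185,416 × 0.00349 = $647.10184
Total = $2,380.74144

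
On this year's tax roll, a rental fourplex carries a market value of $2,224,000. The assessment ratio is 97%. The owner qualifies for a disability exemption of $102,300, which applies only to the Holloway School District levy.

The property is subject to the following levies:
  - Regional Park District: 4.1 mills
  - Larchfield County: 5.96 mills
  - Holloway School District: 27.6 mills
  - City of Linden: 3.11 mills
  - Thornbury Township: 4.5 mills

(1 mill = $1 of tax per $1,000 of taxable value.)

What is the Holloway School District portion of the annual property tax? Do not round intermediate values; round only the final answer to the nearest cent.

Assessed value = $2,224,000 × 0.97 = $2,157,280
Holloway School District taxable value = $2,157,280 − $102,300 = $2,054,980
Holloway School District levy = $2,054,980 × 0.0276 = $56,717.448

$56,717.45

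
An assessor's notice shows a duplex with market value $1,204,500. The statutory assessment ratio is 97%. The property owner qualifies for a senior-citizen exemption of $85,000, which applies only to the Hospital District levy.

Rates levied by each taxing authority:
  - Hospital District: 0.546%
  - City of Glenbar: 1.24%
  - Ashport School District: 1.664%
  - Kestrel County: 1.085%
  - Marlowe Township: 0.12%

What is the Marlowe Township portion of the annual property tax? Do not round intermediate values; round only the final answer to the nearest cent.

$1,402.04

Assessed value = $1,204,500 × 0.97 = $1,168,365
Marlowe Township taxable value = $1,168,365 (exemption does not apply)
Marlowe Township levy = $1,168,365 × 0.0012 = $1,402.038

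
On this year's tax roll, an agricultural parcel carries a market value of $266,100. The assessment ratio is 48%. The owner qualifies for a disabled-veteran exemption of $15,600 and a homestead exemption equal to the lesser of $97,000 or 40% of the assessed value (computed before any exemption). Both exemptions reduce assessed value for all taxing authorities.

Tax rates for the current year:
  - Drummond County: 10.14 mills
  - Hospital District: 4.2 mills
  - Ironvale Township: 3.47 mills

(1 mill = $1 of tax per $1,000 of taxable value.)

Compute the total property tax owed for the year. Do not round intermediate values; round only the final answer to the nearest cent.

Assessed value = $266,100 × 0.48 = $127,728
Homestead exemption = min($97,000, 40% × $127,728) = min($97,000, $51,091.2) = $51,091.2 (percentage binds)
Taxable value = $127,728 − $15,600 − $51,091.2 = $61,036.8
Drummond County: $61,036.8 × 0.01014 = $618.913152
Hospital District: $61,036.8 × 0.0042 = $256.35456
Ironvale Township: $61,036.8 × 0.00347 = $211.797696
Total = $1,087.065408

$1,087.07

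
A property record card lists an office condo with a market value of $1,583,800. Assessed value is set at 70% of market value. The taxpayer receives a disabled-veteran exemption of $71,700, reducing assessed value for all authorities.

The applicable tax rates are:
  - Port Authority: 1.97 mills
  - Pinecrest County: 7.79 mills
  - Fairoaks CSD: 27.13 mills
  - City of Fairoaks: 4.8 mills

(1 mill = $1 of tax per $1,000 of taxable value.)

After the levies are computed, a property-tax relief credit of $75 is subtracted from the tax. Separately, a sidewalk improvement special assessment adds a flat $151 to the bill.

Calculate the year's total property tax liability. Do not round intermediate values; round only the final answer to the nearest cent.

$43,306.86

Assessed value = $1,583,800 × 0.7 = $1,108,660
Taxable value = $1,108,660 − $71,700 = $1,036,960
Port Authority: $1,036,960 × 0.00197 = $2,042.8112
Pinecrest County: $1,036,960 × 0.00779 = $8,077.9184
Fairoaks CSD: $1,036,960 × 0.02713 = $28,132.7248
City of Fairoaks: $1,036,960 × 0.0048 = $4,977.408
Levies subtotal = $43,230.8624
After credit = $43,230.8624 − $75 = $43,155.8624
Total = $43,155.8624 + $151 = $43,306.8624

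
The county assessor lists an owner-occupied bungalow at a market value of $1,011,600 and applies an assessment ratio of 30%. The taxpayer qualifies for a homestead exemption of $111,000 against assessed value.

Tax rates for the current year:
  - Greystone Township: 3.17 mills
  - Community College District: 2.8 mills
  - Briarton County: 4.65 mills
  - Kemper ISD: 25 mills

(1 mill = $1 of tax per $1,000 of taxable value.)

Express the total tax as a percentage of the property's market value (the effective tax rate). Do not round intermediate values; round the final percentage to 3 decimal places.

Assessed value = $1,011,600 × 0.3 = $303,480
Taxable value = $303,480 − $111,000 = $192,480
Greystone Township: $192,480 × 0.00317 = $610.1616
Community College District: $192,480 × 0.0028 = $538.944
Briarton County: $192,480 × 0.00465 = $895.032
Kemper ISD: $192,480 × 0.025 = $4,812
Total tax = $6,856.1376
Effective rate = $6,856.1376 ÷ $1,011,600 = 0.678% of market value

0.678%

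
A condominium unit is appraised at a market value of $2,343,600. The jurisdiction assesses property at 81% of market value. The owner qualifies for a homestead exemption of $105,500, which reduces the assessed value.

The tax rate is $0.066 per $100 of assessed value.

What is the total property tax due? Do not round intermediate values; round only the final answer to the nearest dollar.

$1,183

Assessed value = $2,343,600 × 0.81 = $1,898,316
Taxable value = $1,898,316 − $105,500 = $1,792,816
Tax = $1,792,816 × 0.00066 = $1,183.25856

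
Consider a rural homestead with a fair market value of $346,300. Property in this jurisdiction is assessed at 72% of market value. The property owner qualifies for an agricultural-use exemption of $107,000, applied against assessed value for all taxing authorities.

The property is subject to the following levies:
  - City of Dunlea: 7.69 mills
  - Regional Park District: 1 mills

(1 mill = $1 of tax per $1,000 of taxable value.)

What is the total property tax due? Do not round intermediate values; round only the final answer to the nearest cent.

$1,236.90

Assessed value = $346,300 × 0.72 = $249,336
Taxable value = $249,336 − $107,000 = $142,336
City of Dunlea: $142,336 × 0.00769 = $1,094.56384
Regional Park District: $142,336 × 0.001 = $142.336
Total = $1,094.56384 + $142.336 = $1,236.89984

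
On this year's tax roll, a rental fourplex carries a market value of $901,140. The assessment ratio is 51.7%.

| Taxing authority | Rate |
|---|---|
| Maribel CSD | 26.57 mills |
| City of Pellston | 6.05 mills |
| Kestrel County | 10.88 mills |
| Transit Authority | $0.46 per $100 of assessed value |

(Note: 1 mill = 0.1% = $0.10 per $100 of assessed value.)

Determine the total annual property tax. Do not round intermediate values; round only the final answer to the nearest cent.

Assessed value = $901,140 × 0.517 = $465,889.38
Maribel CSD: $465,889.38 × 0.02657 = $12,378.6808266
City of Pellston: $465,889.38 × 0.00605 = $2,818.630749
Kestrel County: $465,889.38 × 0.01088 = $5,068.8764544
Transit Authority: $465,889.38 × 0.0046 = $2,143.091148
Total = $22,409.279178

$22,409.28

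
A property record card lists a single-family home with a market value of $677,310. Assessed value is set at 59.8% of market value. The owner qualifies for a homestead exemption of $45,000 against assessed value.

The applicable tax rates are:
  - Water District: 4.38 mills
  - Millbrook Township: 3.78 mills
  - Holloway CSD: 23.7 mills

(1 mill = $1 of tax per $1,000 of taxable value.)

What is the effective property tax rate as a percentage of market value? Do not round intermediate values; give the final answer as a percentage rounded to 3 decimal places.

1.694%

Assessed value = $677,310 × 0.598 = $405,031.38
Taxable value = $405,031.38 − $45,000 = $360,031.38
Water District: $360,031.38 × 0.00438 = $1,576.9374444
Millbrook Township: $360,031.38 × 0.00378 = $1,360.9186164
Holloway CSD: $360,031.38 × 0.0237 = $8,532.743706
Total tax = $11,470.5997668
Effective rate = $11,470.5997668 ÷ $677,310 = 1.694% of market value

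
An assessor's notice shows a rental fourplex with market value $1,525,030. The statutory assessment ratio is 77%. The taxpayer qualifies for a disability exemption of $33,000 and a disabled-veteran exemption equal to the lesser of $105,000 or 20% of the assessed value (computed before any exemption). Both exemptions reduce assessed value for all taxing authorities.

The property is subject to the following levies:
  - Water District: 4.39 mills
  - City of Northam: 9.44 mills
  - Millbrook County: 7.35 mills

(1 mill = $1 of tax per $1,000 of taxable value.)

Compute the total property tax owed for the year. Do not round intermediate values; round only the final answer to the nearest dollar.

$21,948

Assessed value = $1,525,030 × 0.77 = $1,174,273.1
Disabled-veteran exemption = min($105,000, 20% × $1,174,273.1) = min($105,000, $234,854.62) = $105,000 (dollar cap binds)
Taxable value = $1,174,273.1 − $33,000 − $105,000 = $1,036,273.1
Water District: $1,036,273.1 × 0.00439 = $4,549.238909
City of Northam: $1,036,273.1 × 0.00944 = $9,782.418064
Millbrook County: $1,036,273.1 × 0.00735 = $7,616.607285
Total = $21,948.264258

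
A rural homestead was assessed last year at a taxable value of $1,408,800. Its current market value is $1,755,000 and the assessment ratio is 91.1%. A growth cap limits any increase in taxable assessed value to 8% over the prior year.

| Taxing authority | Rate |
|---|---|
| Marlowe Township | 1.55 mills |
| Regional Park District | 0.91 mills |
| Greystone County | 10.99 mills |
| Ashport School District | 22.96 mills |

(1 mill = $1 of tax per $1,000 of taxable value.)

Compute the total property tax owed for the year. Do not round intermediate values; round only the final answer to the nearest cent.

Uncapped assessed value = $1,755,000 × 0.911 = $1,598,805
Cap limit = $1,408,800 × 1.08 = $1,521,504
Taxable assessed value = min($1,598,805, $1,521,504) = $1,521,504 (cap binds)
Marlowe Township: $1,521,504 × 0.00155 = $2,358.3312
Regional Park District: $1,521,504 × 0.00091 = $1,384.56864
Greystone County: $1,521,504 × 0.01099 = $16,721.32896
Ashport School District: $1,521,504 × 0.02296 = $34,933.73184
Total = $55,397.96064

$55,397.96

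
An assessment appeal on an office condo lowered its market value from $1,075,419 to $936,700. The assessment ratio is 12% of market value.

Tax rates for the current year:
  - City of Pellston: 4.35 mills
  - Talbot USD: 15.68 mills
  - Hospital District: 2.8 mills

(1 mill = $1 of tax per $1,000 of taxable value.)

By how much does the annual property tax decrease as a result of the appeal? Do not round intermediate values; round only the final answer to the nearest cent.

Old assessed value = $1,075,419 × 0.12 = $129,050.28
New assessed value = $936,700 × 0.12 = $112,404
Combined rate = 0.00435 + 0.01568 + 0.0028 = 0.02283
Old tax = $129,050.28 × 0.02283 = $2,946.2178924
New tax = $112,404 × 0.02283 = $2,566.18332
Reduction = $2,946.2178924 − $2,566.18332 = $380.0345724

$380.03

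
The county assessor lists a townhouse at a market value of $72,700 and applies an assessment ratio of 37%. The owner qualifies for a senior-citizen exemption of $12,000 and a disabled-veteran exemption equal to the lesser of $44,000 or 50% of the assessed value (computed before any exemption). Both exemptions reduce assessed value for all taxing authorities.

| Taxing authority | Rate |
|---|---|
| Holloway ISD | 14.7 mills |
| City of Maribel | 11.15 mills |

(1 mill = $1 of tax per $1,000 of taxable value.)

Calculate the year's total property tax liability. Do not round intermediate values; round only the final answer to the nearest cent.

$37.47

Assessed value = $72,700 × 0.37 = $26,899
Disabled-veteran exemption = min($44,000, 50% × $26,899) = min($44,000, $13,449.5) = $13,449.5 (percentage binds)
Taxable value = $26,899 − $12,000 − $13,449.5 = $1,449.5
Holloway ISD: $1,449.5 × 0.0147 = $21.30765
City of Maribel: $1,449.5 × 0.01115 = $16.161925
Total = $37.469575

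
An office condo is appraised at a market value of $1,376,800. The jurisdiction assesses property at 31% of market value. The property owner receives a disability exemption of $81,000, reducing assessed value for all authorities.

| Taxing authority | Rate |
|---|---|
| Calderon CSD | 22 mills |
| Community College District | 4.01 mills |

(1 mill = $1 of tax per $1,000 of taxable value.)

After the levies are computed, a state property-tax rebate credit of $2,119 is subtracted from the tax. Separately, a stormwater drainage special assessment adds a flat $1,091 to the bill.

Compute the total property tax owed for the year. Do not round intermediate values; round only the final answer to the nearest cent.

Assessed value = $1,376,800 × 0.31 = $426,808
Taxable value = $426,808 − $81,000 = $345,808
Calderon CSD: $345,808 × 0.022 = $7,607.776
Community College District: $345,808 × 0.00401 = $1,386.69008
Levies subtotal = $8,994.46608
After credit = $8,994.46608 − $2,119 = $6,875.46608
Total = $6,875.46608 + $1,091 = $7,966.46608

$7,966.47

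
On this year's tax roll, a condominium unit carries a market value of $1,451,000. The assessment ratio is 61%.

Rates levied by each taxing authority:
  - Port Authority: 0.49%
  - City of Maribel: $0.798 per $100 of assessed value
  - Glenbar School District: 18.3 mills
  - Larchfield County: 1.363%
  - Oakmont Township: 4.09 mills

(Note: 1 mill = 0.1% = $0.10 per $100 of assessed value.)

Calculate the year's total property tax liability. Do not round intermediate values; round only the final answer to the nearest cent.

$43,281.88

Assessed value = $1,451,000 × 0.61 = $885,110
Port Authority: $885,110 × 0.0049 = $4,337.039
City of Maribel: $885,110 × 0.00798 = $7,063.1778
Glenbar School District: $885,110 × 0.0183 = $16,197.513
Larchfield County: $885,110 × 0.01363 = $12,064.0493
Oakmont Township: $885,110 × 0.00409 = $3,620.0999
Total = $43,281.879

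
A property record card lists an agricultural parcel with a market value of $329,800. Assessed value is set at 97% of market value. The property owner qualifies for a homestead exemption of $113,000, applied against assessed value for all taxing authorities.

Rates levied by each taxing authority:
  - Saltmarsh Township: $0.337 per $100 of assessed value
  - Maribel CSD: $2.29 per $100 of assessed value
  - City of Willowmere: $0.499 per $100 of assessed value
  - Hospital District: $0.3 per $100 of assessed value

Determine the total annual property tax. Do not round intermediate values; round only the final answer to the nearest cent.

$7,088.60

Assessed value = $329,800 × 0.97 = $319,906
Taxable value = $319,906 − $113,000 = $206,906
Saltmarsh Township: $206,906 × 0.00337 = $697.27322
Maribel CSD: $206,906 × 0.0229 = $4,738.1474
City of Willowmere: $206,906 × 0.00499 = $1,032.46094
Hospital District: $206,906 × 0.003 = $620.718
Total = $697.27322 + $4,738.1474 + $1,032.46094 + $620.718 = $7,088.59956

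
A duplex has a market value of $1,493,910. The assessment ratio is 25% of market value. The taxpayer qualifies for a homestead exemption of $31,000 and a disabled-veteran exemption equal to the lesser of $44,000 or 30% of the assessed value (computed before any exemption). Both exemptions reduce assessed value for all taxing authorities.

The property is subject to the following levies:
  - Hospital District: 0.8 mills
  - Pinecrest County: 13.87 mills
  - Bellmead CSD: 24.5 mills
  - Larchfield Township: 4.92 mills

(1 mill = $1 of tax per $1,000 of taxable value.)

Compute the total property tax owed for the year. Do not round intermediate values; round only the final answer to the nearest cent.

Assessed value = $1,493,910 × 0.25 = $373,477.5
Disabled-veteran exemption = min($44,000, 30% × $373,477.5) = min($44,000, $112,043.25) = $44,000 (dollar cap binds)
Taxable value = $373,477.5 − $31,000 − $44,000 = $298,477.5
Hospital District: $298,477.5 × 0.0008 = $238.782
Pinecrest County: $298,477.5 × 0.01387 = $4,139.882925
Bellmead CSD: $298,477.5 × 0.0245 = $7,312.69875
Larchfield Township: $298,477.5 × 0.00492 = $1,468.5093
Total = $13,159.872975

$13,159.87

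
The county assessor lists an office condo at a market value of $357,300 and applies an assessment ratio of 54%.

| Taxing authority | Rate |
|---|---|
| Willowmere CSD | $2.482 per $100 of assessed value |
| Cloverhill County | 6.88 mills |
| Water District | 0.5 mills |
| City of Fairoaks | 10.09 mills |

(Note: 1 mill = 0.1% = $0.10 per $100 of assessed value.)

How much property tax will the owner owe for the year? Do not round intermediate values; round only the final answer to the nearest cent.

Assessed value = $357,300 × 0.54 = $192,942
Willowmere CSD: $192,942 × 0.02482 = $4,788.82044
Cloverhill County: $192,942 × 0.00688 = $1,327.44096
Water District: $192,942 × 0.0005 = $96.471
City of Fairoaks: $192,942 × 0.01009 = $1,946.78478
Total = $8,159.51718

$8,159.52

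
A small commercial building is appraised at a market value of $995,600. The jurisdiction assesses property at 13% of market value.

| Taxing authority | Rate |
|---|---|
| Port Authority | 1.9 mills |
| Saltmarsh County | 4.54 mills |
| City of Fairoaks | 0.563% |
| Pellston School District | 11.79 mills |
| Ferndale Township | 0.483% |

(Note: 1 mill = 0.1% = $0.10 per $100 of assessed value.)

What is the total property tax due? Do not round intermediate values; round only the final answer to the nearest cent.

Assessed value = $995,600 × 0.13 = $129,428
Port Authority: $129,428 × 0.0019 = $245.9132
Saltmarsh County: $129,428 × 0.00454 = $587.60312
City of Fairoaks: $129,428 × 0.00563 = $728.67964
Pellston School District: $129,428 × 0.01179 = $1,525.95612
Ferndale Township: $129,428 × 0.00483 = $625.13724
Total = $3,713.28932

$3,713.29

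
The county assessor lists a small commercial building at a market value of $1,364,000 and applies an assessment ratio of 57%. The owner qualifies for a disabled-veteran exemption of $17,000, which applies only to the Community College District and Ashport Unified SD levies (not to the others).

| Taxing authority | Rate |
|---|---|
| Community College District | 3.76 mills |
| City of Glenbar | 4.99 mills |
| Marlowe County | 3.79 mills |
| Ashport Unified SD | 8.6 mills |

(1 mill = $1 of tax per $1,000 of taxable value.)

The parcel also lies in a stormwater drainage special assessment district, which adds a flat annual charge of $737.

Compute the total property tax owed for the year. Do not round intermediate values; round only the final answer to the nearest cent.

$16,962.81

Assessed value = $1,364,000 × 0.57 = $777,480
Community College District: ($777,480 − $17,000) × 0.00376 = $760,480 × 0.00376 = $2,859.4048
City of Glenbar: $777,480 × 0.00499 = $3,879.6252
Marlowe County: $777,480 × 0.00379 = $2,946.6492
Ashport Unified SD: ($777,480 − $17,000) × 0.0086 = $760,480 × 0.0086 = $6,540.128
Levies subtotal = $16,225.8072
Total = $16,225.8072 + $737 = $16,962.8072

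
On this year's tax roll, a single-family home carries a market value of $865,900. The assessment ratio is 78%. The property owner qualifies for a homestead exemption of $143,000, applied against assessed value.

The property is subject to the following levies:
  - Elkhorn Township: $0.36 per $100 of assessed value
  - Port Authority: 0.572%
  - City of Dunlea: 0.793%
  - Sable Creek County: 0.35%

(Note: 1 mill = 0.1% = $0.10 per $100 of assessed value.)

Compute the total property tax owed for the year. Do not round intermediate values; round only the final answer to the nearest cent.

Assessed value = $865,900 × 0.78 = $675,402
Taxable value = $675,402 − $143,000 = $532,402
Elkhorn Township: $532,402 × 0.0036 = $1,916.6472
Port Authority: $532,402 × 0.00572 = $3,045.33944
City of Dunlea: $532,402 × 0.00793 = $4,221.94786
Sable Creek County: $532,402 × 0.0035 = $1,863.407
Total = $11,047.3415

$11,047.34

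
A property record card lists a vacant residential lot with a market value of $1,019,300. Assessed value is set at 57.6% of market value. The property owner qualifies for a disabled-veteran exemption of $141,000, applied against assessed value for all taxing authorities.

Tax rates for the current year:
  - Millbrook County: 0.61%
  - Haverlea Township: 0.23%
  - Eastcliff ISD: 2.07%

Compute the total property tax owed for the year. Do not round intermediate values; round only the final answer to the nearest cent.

$12,982.00

Assessed value = $1,019,300 × 0.576 = $587,116.8
Taxable value = $587,116.8 − $141,000 = $446,116.8
Millbrook County: $446,116.8 × 0.0061 = $2,721.31248
Haverlea Township: $446,116.8 × 0.0023 = $1,026.06864
Eastcliff ISD: $446,116.8 × 0.0207 = $9,234.61776
Total = $2,721.31248 + $1,026.06864 + $9,234.61776 = $12,981.99888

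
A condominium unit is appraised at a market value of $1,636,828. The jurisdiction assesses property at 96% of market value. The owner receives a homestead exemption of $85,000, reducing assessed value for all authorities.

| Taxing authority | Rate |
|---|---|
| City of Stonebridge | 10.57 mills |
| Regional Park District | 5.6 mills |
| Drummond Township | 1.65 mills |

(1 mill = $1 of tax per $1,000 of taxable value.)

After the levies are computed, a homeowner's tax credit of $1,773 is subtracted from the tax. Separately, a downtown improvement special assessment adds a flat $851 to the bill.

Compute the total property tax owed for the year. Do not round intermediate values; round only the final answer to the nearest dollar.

$25,565

Assessed value = $1,636,828 × 0.96 = $1,571,354.88
Taxable value = $1,571,354.88 − $85,000 = $1,486,354.88
City of Stonebridge: $1,486,354.88 × 0.01057 = $15,710.7710816
Regional Park District: $1,486,354.88 × 0.0056 = $8,323.587328
Drummond Township: $1,486,354.88 × 0.00165 = $2,452.485552
Levies subtotal = $26,486.8439616
After credit = $26,486.8439616 − $1,773 = $24,713.8439616
Total = $24,713.8439616 + $851 = $25,564.8439616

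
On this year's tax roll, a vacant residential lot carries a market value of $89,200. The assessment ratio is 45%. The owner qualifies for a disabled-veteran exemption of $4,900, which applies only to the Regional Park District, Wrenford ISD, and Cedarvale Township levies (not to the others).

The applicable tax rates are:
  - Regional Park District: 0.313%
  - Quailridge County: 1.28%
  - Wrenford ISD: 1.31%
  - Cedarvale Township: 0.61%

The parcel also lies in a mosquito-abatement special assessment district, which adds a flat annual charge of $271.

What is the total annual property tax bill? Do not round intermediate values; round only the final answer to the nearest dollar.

$1,572

Assessed value = $89,200 × 0.45 = $40,140
Regional Park District: ($40,140 − $4,900) × 0.00313 = $35,240 × 0.00313 = $110.3012
Quailridge County: $40,140 × 0.0128 = $513.792
Wrenford ISD: ($40,140 − $4,900) × 0.0131 = $35,240 × 0.0131 = $461.644
Cedarvale Township: ($40,140 − $4,900) × 0.0061 = $35,240 × 0.0061 = $214.964
Levies subtotal = $1,300.7012
Total = $1,300.7012 + $271 = $1,571.7012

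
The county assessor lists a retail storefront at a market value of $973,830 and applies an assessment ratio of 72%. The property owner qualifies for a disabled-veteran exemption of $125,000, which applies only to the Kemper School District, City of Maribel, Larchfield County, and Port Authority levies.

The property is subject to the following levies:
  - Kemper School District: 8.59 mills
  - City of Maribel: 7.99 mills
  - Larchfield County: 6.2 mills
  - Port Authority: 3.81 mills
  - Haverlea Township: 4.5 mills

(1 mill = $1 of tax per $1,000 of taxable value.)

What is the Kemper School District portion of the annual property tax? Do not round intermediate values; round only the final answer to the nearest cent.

Assessed value = $973,830 × 0.72 = $701,157.6
Kemper School District taxable value = $701,157.6 − $125,000 = $576,157.6
Kemper School District levy = $576,157.6 × 0.00859 = $4,949.193784

$4,949.19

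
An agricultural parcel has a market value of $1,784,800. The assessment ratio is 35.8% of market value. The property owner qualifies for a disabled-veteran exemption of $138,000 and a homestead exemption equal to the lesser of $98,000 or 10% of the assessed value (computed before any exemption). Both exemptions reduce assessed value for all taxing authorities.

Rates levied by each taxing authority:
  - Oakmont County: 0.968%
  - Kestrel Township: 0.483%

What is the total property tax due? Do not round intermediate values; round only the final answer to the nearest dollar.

Assessed value = $1,784,800 × 0.358 = $638,958.4
Homestead exemption = min($98,000, 10% × $638,958.4) = min($98,000, $63,895.84) = $63,895.84 (percentage binds)
Taxable value = $638,958.4 − $138,000 − $63,895.84 = $437,062.56
Oakmont County: $437,062.56 × 0.00968 = $4,230.7655808
Kestrel Township: $437,062.56 × 0.00483 = $2,111.0121648
Total = $6,341.7777456

$6,342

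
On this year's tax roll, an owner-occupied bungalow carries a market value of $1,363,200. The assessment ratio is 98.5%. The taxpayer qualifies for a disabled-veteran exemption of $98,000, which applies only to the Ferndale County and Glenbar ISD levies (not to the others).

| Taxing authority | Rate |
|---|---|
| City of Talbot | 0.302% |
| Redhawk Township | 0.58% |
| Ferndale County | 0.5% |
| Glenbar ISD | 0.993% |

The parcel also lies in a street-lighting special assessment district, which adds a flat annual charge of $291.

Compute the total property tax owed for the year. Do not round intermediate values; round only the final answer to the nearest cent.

Assessed value = $1,363,200 × 0.985 = $1,342,752
City of Talbot: $1,342,752 × 0.00302 = $4,055.11104
Redhawk Township: $1,342,752 × 0.0058 = $7,787.9616
Ferndale County: ($1,342,752 − $98,000) × 0.005 = $1,244,752 × 0.005 = $6,223.76
Glenbar ISD: ($1,342,752 − $98,000) × 0.00993 = $1,244,752 × 0.00993 = $12,360.38736
Levies subtotal = $30,427.22
Total = $30,427.22 + $291 = $30,718.22

$30,718.22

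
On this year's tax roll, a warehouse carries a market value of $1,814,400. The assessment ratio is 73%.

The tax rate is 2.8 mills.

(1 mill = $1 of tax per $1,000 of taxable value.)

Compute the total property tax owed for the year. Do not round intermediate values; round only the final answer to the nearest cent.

Assessed value = $1,814,400 × 0.73 = $1,324,512
Tax = $1,324,512 × 0.0028 = $3,708.6336

$3,708.63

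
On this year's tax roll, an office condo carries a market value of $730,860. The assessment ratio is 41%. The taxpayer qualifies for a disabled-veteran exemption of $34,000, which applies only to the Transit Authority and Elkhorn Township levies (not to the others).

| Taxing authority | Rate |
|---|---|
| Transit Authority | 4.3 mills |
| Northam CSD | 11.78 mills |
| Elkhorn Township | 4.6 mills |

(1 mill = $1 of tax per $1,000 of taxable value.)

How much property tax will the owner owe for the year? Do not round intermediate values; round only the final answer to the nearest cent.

Assessed value = $730,860 × 0.41 = $299,652.6
Transit Authority: ($299,652.6 − $34,000) × 0.0043 = $265,652.6 × 0.0043 = $1,142.30618
Northam CSD: $299,652.6 × 0.01178 = $3,529.907628
Elkhorn Township: ($299,652.6 − $34,000) × 0.0046 = $265,652.6 × 0.0046 = $1,222.00196
Total = $5,894.215768

$5,894.22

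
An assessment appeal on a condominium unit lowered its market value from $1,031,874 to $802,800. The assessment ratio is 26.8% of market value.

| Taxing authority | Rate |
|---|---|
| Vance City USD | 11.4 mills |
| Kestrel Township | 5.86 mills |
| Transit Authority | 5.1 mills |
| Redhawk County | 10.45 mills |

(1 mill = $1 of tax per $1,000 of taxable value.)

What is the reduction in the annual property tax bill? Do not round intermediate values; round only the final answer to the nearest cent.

Old assessed value = $1,031,874 × 0.268 = $276,542.232
New assessed value = $802,800 × 0.268 = $215,150.4
Combined rate = 0.0114 + 0.00586 + 0.0051 + 0.01045 = 0.03281
Old tax = $276,542.232 × 0.03281 = $9,073.35063192
New tax = $215,150.4 × 0.03281 = $7,059.084624
Reduction = $9,073.35063192 − $7,059.084624 = $2,014.26600792

$2,014.27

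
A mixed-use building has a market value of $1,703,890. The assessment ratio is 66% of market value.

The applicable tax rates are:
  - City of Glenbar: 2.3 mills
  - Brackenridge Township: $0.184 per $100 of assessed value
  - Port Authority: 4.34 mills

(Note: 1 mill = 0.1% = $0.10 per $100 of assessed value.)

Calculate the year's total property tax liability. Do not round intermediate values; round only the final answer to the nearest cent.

$9,536.33

Assessed value = $1,703,890 × 0.66 = $1,124,567.4
City of Glenbar: $1,124,567.4 × 0.0023 = $2,586.50502
Brackenridge Township: $1,124,567.4 × 0.00184 = $2,069.204016
Port Authority: $1,124,567.4 × 0.00434 = $4,880.622516
Total = $9,536.331552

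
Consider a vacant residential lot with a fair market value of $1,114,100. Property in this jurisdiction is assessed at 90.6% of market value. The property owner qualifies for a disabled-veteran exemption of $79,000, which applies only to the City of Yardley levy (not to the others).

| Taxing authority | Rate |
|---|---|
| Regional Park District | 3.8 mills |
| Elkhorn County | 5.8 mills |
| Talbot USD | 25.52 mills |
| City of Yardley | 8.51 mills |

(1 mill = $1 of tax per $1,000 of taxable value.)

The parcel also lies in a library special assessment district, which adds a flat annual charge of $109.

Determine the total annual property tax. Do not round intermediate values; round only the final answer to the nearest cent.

Assessed value = $1,114,100 × 0.906 = $1,009,374.6
Regional Park District: $1,009,374.6 × 0.0038 = $3,835.62348
Elkhorn County: $1,009,374.6 × 0.0058 = $5,854.37268
Talbot USD: $1,009,374.6 × 0.02552 = $25,759.239792
City of Yardley: ($1,009,374.6 − $79,000) × 0.00851 = $930,374.6 × 0.00851 = $7,917.487846
Levies subtotal = $43,366.723798
Total = $43,366.723798 + $109 = $43,475.723798

$43,475.72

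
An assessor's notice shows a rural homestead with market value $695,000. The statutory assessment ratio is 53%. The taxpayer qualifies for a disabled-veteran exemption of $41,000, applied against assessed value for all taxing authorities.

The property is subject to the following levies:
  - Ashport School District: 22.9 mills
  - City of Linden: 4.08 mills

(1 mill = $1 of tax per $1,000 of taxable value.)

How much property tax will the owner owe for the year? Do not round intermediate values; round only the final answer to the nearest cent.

$8,831.90

Assessed value = $695,000 × 0.53 = $368,350
Taxable value = $368,350 − $41,000 = $327,350
Ashport School District: $327,350 × 0.0229 = $7,496.315
City of Linden: $327,350 × 0.00408 = $1,335.588
Total = $7,496.315 + $1,335.588 = $8,831.903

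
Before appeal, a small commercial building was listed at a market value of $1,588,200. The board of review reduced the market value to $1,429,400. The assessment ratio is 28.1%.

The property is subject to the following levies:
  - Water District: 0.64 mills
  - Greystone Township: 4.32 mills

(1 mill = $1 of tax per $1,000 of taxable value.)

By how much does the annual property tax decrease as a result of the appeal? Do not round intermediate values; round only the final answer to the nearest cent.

Old assessed value = $1,588,200 × 0.281 = $446,284.2
New assessed value = $1,429,400 × 0.281 = $401,661.4
Combined rate = 0.00064 + 0.00432 = 0.00496
Old tax = $446,284.2 × 0.00496 = $2,213.569632
New tax = $401,661.4 × 0.00496 = $1,992.240544
Reduction = $2,213.569632 − $1,992.240544 = $221.329088

$221.33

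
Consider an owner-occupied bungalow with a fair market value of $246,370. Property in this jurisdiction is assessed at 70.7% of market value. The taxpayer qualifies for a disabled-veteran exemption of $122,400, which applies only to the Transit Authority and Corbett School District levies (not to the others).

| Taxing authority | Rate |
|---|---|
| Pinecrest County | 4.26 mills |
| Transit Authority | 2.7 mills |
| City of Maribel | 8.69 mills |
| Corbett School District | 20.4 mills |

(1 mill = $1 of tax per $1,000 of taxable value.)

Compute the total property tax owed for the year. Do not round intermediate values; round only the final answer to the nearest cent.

$3,451.88

Assessed value = $246,370 × 0.707 = $174,183.59
Pinecrest County: $174,183.59 × 0.00426 = $742.0220934
Transit Authority: ($174,183.59 − $122,400) × 0.0027 = $51,783.59 × 0.0027 = $139.815693
City of Maribel: $174,183.59 × 0.00869 = $1,513.6553971
Corbett School District: ($174,183.59 − $122,400) × 0.0204 = $51,783.59 × 0.0204 = $1,056.385236
Total = $3,451.8784195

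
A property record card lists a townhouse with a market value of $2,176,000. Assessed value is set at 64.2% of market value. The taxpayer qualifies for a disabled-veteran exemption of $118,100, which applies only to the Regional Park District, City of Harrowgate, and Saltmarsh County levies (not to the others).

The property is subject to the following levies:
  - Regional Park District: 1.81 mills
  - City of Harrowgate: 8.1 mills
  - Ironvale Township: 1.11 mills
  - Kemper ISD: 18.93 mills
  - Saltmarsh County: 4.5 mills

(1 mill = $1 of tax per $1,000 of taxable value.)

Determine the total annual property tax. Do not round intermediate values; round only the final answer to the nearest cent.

$46,424.55

Assessed value = $2,176,000 × 0.642 = $1,396,992
Regional Park District: ($1,396,992 − $118,100) × 0.00181 = $1,278,892 × 0.00181 = $2,314.79452
City of Harrowgate: ($1,396,992 − $118,100) × 0.0081 = $1,278,892 × 0.0081 = $10,359.0252
Ironvale Township: $1,396,992 × 0.00111 = $1,550.66112
Kemper ISD: $1,396,992 × 0.01893 = $26,445.05856
Saltmarsh County: ($1,396,992 − $118,100) × 0.0045 = $1,278,892 × 0.0045 = $5,755.014
Total = $46,424.5534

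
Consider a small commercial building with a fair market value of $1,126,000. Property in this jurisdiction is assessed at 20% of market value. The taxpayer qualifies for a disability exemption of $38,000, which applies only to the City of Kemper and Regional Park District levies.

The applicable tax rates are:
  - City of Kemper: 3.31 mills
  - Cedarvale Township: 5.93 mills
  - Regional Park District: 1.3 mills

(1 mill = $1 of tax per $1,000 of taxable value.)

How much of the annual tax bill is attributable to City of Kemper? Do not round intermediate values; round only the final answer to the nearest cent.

Assessed value = $1,126,000 × 0.2 = $225,200
City of Kemper taxable value = $225,200 − $38,000 = $187,200
City of Kemper levy = $187,200 × 0.00331 = $619.632

$619.63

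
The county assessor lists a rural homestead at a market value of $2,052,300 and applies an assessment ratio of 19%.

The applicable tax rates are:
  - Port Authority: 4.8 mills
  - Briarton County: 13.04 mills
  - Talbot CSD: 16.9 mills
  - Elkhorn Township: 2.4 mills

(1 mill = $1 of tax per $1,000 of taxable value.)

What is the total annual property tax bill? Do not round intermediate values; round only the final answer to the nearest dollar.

$14,482

Assessed value = $2,052,300 × 0.19 = $389,937
Port Authority: $389,937 × 0.0048 = $1,871.6976
Briarton County: $389,937 × 0.01304 = $5,084.77848
Talbot CSD: $389,937 × 0.0169 = $6,589.9353
Elkhorn Township: $389,937 × 0.0024 = $935.8488
Total = $1,871.6976 + $5,084.77848 + $6,589.9353 + $935.8488 = $14,482.26018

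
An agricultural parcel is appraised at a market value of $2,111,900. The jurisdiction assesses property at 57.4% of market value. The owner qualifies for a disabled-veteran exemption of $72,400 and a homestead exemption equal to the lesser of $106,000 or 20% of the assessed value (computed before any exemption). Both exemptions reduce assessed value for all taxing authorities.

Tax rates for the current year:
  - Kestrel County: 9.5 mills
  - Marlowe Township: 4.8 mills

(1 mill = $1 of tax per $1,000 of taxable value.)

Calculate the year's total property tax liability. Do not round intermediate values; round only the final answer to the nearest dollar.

$14,784

Assessed value = $2,111,900 × 0.574 = $1,212,230.6
Homestead exemption = min($106,000, 20% × $1,212,230.6) = min($106,000, $242,446.12) = $106,000 (dollar cap binds)
Taxable value = $1,212,230.6 − $72,400 − $106,000 = $1,033,830.6
Kestrel County: $1,033,830.6 × 0.0095 = $9,821.3907
Marlowe Township: $1,033,830.6 × 0.0048 = $4,962.38688
Total = $14,783.77758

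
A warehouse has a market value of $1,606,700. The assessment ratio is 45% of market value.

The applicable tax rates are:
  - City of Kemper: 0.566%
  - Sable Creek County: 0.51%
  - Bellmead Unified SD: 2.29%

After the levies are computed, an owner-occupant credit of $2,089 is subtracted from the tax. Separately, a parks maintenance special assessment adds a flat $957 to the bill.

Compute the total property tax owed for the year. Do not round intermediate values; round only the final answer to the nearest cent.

$23,204.68

Assessed value = $1,606,700 × 0.45 = $723,015
City of Kemper: $723,015 × 0.00566 = $4,092.2649
Sable Creek County: $723,015 × 0.0051 = $3,687.3765
Bellmead Unified SD: $723,015 × 0.0229 = $16,557.0435
Levies subtotal = $24,336.6849
After credit = $24,336.6849 − $2,089 = $22,247.6849
Total = $22,247.6849 + $957 = $23,204.6849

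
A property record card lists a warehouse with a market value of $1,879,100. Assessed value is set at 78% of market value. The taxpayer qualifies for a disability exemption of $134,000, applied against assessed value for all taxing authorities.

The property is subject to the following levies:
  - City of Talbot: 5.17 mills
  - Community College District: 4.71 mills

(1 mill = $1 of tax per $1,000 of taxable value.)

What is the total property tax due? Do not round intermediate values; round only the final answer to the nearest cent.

$13,157.18

Assessed value = $1,879,100 × 0.78 = $1,465,698
Taxable value = $1,465,698 − $134,000 = $1,331,698
City of Talbot: $1,331,698 × 0.00517 = $6,884.87866
Community College District: $1,331,698 × 0.00471 = $6,272.29758
Total = $6,884.87866 + $6,272.29758 = $13,157.17624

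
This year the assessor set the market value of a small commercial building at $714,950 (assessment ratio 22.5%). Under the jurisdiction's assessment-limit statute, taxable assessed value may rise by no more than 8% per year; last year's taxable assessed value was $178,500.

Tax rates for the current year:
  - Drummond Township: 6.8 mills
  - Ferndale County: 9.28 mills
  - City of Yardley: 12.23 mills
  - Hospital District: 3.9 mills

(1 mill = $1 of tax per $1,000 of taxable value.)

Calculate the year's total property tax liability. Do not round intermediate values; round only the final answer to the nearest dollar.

Uncapped assessed value = $714,950 × 0.225 = $160,863.75
Cap limit = $178,500 × 1.08 = $192,780
Taxable assessed value = min($160,863.75, $192,780) = $160,863.75 (cap does not bind)
Drummond Township: $160,863.75 × 0.0068 = $1,093.8735
Ferndale County: $160,863.75 × 0.00928 = $1,492.8156
City of Yardley: $160,863.75 × 0.01223 = $1,967.3636625
Hospital District: $160,863.75 × 0.0039 = $627.368625
Total = $5,181.4213875

$5,181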